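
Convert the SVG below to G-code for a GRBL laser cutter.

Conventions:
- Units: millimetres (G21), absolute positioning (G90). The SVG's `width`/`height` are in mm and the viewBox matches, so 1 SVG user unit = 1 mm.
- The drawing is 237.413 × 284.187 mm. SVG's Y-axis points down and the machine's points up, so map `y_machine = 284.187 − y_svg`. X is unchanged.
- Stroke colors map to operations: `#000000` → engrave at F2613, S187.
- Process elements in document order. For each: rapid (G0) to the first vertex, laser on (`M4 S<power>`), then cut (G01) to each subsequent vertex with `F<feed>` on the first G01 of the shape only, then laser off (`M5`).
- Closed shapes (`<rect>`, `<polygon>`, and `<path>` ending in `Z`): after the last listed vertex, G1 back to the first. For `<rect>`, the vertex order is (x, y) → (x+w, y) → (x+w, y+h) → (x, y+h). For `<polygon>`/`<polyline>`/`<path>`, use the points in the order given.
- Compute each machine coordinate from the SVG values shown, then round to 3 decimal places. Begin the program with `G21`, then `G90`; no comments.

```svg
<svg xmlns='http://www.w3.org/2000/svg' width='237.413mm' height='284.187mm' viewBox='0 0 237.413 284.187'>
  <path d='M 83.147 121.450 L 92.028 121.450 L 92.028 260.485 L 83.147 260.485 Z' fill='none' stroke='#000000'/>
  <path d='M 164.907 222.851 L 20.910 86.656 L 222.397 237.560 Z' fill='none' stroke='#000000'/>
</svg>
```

viewBox `0 0 237.413 284.187` with mm width/height → 1 unit = 1 mm. Flip: y_m = 284.187 − y_svg.

**Shape 1** — `<path>` rectangle, stroke `#000000` → engrave (S187, F2613). Machine vertices: (83.147,162.737) → (92.028,162.737) → (92.028,23.702) → (83.147,23.702) → (83.147,162.737). Closed: final G1 returns to the first vertex.

**Shape 2** — `<path>` closed polygon, stroke `#000000` → engrave (S187, F2613). Machine vertices: (164.907,61.336) → (20.910,197.531) → (222.397,46.627) → (164.907,61.336). Closed: final G1 returns to the first vertex.

G21
G90
G0 X83.147 Y162.737
M4 S187
G01 X92.028 Y162.737 F2613
G01 X92.028 Y23.702
G01 X83.147 Y23.702
G01 X83.147 Y162.737
M5
G0 X164.907 Y61.336
M4 S187
G01 X20.910 Y197.531 F2613
G01 X222.397 Y46.627
G01 X164.907 Y61.336
M5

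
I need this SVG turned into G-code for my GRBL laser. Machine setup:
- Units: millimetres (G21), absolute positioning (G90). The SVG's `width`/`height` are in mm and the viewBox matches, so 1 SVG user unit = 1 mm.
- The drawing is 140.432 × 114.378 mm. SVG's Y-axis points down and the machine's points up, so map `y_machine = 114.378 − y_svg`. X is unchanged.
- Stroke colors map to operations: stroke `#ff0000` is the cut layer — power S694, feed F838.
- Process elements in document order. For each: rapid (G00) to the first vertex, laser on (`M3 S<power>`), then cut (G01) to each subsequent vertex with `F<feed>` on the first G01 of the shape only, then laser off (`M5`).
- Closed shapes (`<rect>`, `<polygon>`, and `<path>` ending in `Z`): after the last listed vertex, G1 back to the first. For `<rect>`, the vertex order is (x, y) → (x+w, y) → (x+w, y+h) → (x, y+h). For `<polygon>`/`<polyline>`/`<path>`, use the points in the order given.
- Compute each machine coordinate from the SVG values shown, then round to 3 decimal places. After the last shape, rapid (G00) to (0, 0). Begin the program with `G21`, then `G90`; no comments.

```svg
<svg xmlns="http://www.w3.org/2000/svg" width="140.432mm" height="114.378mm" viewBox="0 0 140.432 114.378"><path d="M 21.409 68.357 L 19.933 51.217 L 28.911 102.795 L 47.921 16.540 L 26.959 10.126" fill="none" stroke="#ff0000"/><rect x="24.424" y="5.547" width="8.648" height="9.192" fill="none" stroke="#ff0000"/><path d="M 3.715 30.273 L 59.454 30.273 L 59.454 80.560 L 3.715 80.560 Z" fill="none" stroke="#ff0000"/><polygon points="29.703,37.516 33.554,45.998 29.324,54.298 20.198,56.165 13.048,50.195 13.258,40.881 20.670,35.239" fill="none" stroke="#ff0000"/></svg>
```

G21
G90
G00 X21.409 Y46.021
M3 S694
G01 X19.933 Y63.161 F838
G01 X28.911 Y11.583
G01 X47.921 Y97.838
G01 X26.959 Y104.252
M5
G00 X24.424 Y108.831
M3 S694
G01 X33.072 Y108.831 F838
G01 X33.072 Y99.639
G01 X24.424 Y99.639
G01 X24.424 Y108.831
M5
G00 X3.715 Y84.105
M3 S694
G01 X59.454 Y84.105 F838
G01 X59.454 Y33.818
G01 X3.715 Y33.818
G01 X3.715 Y84.105
M5
G00 X29.703 Y76.862
M3 S694
G01 X33.554 Y68.380 F838
G01 X29.324 Y60.080
G01 X20.198 Y58.213
G01 X13.048 Y64.183
G01 X13.258 Y73.497
G01 X20.670 Y79.139
G01 X29.703 Y76.862
M5
G00 X0.000 Y0.000

Since the viewBox matches the mm dimensions, user units are millimetres directly. The only transform is the Y-flip y_m = 114.378 − y_svg.

Shape 1 is a open polyline drawn with `<path>`. Its stroke #ff0000 means cut at S694, F838. After flipping Y the toolpath is (21.409,46.021) → (19.933,63.161) → (28.911,11.583) → (47.921,97.838) → (26.959,104.252).

Shape 2 is a rectangle drawn with `<rect>`. Its stroke #ff0000 means cut at S694, F838. After flipping Y the toolpath is (24.424,108.831) → (33.072,108.831) → (33.072,99.639) → (24.424,99.639) → (24.424,108.831), returning to the start.

Shape 3 is a rectangle drawn with `<path>`. Its stroke #ff0000 means cut at S694, F838. After flipping Y the toolpath is (3.715,84.105) → (59.454,84.105) → (59.454,33.818) → (3.715,33.818) → (3.715,84.105), returning to the start.

Shape 4 is a regular polygon drawn with `<polygon>`. Its stroke #ff0000 means cut at S694, F838. After flipping Y the toolpath is (29.703,76.862) → (33.554,68.380) → (29.324,60.080) → (20.198,58.213) → (13.048,64.183) → (13.258,73.497) → (20.670,79.139) → (29.703,76.862), returning to the start.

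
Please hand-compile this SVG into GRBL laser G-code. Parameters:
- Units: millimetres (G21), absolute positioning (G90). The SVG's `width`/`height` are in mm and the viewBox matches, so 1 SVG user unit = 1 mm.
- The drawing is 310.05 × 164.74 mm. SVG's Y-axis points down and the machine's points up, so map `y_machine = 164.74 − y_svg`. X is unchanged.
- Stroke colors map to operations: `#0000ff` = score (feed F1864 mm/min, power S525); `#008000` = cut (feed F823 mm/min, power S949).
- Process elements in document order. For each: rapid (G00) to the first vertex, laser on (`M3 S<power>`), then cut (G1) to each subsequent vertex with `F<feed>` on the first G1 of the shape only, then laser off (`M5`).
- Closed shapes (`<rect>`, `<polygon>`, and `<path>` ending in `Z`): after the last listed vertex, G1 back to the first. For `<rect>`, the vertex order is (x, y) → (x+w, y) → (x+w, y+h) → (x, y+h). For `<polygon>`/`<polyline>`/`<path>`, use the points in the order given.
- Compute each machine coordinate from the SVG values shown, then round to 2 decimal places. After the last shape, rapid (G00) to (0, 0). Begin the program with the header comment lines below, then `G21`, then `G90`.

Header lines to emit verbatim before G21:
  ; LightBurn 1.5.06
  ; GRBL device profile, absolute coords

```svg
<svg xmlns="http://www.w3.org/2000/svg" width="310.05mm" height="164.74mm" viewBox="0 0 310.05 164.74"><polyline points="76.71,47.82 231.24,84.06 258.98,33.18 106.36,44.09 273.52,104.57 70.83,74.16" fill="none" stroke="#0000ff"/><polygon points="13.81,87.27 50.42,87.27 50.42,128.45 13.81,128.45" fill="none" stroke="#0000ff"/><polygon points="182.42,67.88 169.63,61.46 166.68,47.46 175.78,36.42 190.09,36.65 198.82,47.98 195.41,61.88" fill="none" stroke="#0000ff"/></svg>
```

1 u = 1 mm; y_m = 164.74 − y.

[1] `<polyline>` open polyline, #0000ff→score S525 F1864: (76.71,116.92) → (231.24,80.68) → (258.98,131.56) → (106.36,120.65) → (273.52,60.17) → (70.83,90.58)

[2] `<polygon>` rectangle, #0000ff→score S525 F1864: (13.81,77.47) → (50.42,77.47) → (50.42,36.29) → (13.81,36.29) → (13.81,77.47) (closed)

[3] `<polygon>` regular polygon, #0000ff→score S525 F1864: (182.42,96.86) → (169.63,103.28) → (166.68,117.28) → (175.78,128.32) → (190.09,128.09) → (198.82,116.76) → (195.41,102.86) → (182.42,96.86) (closed)

; LightBurn 1.5.06
; GRBL device profile, absolute coords
G21
G90
G00 X76.71 Y116.92
M3 S525
G1 X231.24 Y80.68 F1864
G1 X258.98 Y131.56
G1 X106.36 Y120.65
G1 X273.52 Y60.17
G1 X70.83 Y90.58
M5
G00 X13.81 Y77.47
M3 S525
G1 X50.42 Y77.47 F1864
G1 X50.42 Y36.29
G1 X13.81 Y36.29
G1 X13.81 Y77.47
M5
G00 X182.42 Y96.86
M3 S525
G1 X169.63 Y103.28 F1864
G1 X166.68 Y117.28
G1 X175.78 Y128.32
G1 X190.09 Y128.09
G1 X198.82 Y116.76
G1 X195.41 Y102.86
G1 X182.42 Y96.86
M5
G00 X0.00 Y0.00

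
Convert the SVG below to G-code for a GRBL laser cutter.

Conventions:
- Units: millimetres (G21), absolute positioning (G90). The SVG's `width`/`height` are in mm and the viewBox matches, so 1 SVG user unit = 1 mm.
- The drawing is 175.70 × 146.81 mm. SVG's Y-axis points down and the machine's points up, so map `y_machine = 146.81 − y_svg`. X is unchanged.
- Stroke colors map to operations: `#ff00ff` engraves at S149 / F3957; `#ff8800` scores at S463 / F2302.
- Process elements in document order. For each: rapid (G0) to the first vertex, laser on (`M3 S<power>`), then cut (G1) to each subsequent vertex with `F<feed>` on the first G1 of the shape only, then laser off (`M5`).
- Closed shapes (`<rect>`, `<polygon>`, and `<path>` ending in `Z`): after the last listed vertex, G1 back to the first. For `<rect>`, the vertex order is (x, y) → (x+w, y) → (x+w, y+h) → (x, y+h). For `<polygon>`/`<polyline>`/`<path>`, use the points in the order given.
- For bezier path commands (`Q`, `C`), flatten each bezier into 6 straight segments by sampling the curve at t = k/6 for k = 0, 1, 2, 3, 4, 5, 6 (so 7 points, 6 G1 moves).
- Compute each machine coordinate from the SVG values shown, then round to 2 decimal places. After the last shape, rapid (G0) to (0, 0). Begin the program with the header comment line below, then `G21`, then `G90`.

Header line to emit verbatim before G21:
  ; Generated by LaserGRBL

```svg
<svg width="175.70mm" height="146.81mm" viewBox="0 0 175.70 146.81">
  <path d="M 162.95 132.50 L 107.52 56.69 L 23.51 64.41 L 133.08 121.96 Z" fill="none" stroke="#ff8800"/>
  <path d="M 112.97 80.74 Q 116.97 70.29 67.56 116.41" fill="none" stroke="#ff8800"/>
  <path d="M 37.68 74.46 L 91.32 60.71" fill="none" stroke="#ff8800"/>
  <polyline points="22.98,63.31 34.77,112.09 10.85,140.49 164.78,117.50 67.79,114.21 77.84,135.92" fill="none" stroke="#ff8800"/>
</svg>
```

viewBox `0 0 175.70 146.81` with mm width/height → 1 unit = 1 mm. Flip: y_m = 146.81 − y_svg.

**Shape 1** — `<path>` closed polygon, stroke `#ff8800` → score (S463, F2302). Machine vertices: (162.95,14.31) → (107.52,90.12) → (23.51,82.40) → (133.08,24.85) → (162.95,14.31). Closed: final G1 returns to the first vertex.

**Shape 2** — `<path>` quadratic bezier, stroke `#ff8800` → score (S463, F2302). Control points (SVG): P0=(112.97,80.74), P1=(116.97,70.29), P2=(67.56,116.41); sampled at t=k/6. Machine vertices: (112.97,66.07) → (112.82,67.98) → (109.70,66.75) → (103.62,62.38) → (94.57,54.86) → (82.55,44.20) → (67.56,30.40). Open path.

**Shape 3** — `<path>` line segment, stroke `#ff8800` → score (S463, F2302). Machine vertices: (37.68,72.35) → (91.32,86.10). Open path.

**Shape 4** — `<polyline>` open polyline, stroke `#ff8800` → score (S463, F2302). Machine vertices: (22.98,83.50) → (34.77,34.72) → (10.85,6.32) → (164.78,29.31) → (67.79,32.60) → (77.84,10.89). Open path.

; Generated by LaserGRBL
G21
G90
G0 X162.95 Y14.31
M3 S463
G1 X107.52 Y90.12 F2302
G1 X23.51 Y82.40
G1 X133.08 Y24.85
G1 X162.95 Y14.31
M5
G0 X112.97 Y66.07
M3 S463
G1 X112.82 Y67.98 F2302
G1 X109.70 Y66.75
G1 X103.62 Y62.38
G1 X94.57 Y54.86
G1 X82.55 Y44.20
G1 X67.56 Y30.40
M5
G0 X37.68 Y72.35
M3 S463
G1 X91.32 Y86.10 F2302
M5
G0 X22.98 Y83.50
M3 S463
G1 X34.77 Y34.72 F2302
G1 X10.85 Y6.32
G1 X164.78 Y29.31
G1 X67.79 Y32.60
G1 X77.84 Y10.89
M5
G0 X0.00 Y0.00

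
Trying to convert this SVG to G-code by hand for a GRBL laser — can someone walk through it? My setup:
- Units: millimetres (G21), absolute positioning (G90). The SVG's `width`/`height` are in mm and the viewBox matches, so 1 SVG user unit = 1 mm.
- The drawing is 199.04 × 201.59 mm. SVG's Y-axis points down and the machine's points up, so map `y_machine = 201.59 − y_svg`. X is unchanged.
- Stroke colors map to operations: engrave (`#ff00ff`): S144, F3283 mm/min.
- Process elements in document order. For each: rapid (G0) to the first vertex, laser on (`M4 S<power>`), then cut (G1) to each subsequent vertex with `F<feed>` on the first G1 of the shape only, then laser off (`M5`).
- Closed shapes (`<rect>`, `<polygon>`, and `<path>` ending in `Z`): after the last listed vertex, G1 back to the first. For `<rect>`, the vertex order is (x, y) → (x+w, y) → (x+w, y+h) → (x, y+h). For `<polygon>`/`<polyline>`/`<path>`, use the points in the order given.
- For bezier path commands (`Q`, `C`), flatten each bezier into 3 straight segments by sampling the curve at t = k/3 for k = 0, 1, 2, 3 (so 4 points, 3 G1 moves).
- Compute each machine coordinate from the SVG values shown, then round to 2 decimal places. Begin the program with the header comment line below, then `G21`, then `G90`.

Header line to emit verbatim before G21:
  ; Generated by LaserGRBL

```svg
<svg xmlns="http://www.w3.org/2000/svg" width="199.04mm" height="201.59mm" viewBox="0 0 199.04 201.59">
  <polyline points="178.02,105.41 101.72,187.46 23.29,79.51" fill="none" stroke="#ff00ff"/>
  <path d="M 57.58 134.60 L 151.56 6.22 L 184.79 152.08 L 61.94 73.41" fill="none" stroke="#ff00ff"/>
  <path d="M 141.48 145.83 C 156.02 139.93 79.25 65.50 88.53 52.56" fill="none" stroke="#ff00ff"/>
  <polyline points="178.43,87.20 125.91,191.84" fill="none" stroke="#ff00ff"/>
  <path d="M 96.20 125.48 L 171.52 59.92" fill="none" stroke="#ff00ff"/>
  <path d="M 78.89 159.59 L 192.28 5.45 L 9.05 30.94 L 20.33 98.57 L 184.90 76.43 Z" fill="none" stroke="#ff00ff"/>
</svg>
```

; Generated by LaserGRBL
G21
G90
G0 X178.02 Y96.18
M4 S144
G1 X101.72 Y14.13 F3283
G1 X23.29 Y122.08
M5
G0 X57.58 Y66.99
M4 S144
G1 X151.56 Y195.37 F3283
G1 X184.79 Y49.51
G1 X61.94 Y128.18
M5
G0 X141.48 Y55.76
M4 S144
G1 X132.15 Y79.69 F3283
G1 X101.36 Y120.41
G1 X88.53 Y149.03
M5
G0 X178.43 Y114.39
M4 S144
G1 X125.91 Y9.75 F3283
M5
G0 X96.20 Y76.11
M4 S144
G1 X171.52 Y141.67 F3283
M5
G0 X78.89 Y42.00
M4 S144
G1 X192.28 Y196.14 F3283
G1 X9.05 Y170.65
G1 X20.33 Y103.02
G1 X184.90 Y125.16
G1 X78.89 Y42.00
M5

Since the viewBox matches the mm dimensions, user units are millimetres directly. The only transform is the Y-flip y_m = 201.59 − y_svg.

Shape 1 is a open polyline drawn with `<polyline>`. Its stroke #ff00ff means engrave at S144, F3283. After flipping Y the toolpath is (178.02,96.18) → (101.72,14.13) → (23.29,122.08).

Shape 2 is a open polyline drawn with `<path>`. Its stroke #ff00ff means engrave at S144, F3283. After flipping Y the toolpath is (57.58,66.99) → (151.56,195.37) → (184.79,49.51) → (61.94,128.18).

Shape 3 is a cubic bezier drawn with `<path>`. Its stroke #ff00ff means engrave at S144, F3283. After flipping Y the toolpath is (141.48,55.76) → (132.15,79.69) → (101.36,120.41) → (88.53,149.03).

Shape 4 is a line segment drawn with `<polyline>`. Its stroke #ff00ff means engrave at S144, F3283. After flipping Y the toolpath is (178.43,114.39) → (125.91,9.75).

Shape 5 is a line segment drawn with `<path>`. Its stroke #ff00ff means engrave at S144, F3283. After flipping Y the toolpath is (96.20,76.11) → (171.52,141.67).

Shape 6 is a closed polygon drawn with `<path>`. Its stroke #ff00ff means engrave at S144, F3283. After flipping Y the toolpath is (78.89,42.00) → (192.28,196.14) → (9.05,170.65) → (20.33,103.02) → (184.90,125.16) → (78.89,42.00), returning to the start.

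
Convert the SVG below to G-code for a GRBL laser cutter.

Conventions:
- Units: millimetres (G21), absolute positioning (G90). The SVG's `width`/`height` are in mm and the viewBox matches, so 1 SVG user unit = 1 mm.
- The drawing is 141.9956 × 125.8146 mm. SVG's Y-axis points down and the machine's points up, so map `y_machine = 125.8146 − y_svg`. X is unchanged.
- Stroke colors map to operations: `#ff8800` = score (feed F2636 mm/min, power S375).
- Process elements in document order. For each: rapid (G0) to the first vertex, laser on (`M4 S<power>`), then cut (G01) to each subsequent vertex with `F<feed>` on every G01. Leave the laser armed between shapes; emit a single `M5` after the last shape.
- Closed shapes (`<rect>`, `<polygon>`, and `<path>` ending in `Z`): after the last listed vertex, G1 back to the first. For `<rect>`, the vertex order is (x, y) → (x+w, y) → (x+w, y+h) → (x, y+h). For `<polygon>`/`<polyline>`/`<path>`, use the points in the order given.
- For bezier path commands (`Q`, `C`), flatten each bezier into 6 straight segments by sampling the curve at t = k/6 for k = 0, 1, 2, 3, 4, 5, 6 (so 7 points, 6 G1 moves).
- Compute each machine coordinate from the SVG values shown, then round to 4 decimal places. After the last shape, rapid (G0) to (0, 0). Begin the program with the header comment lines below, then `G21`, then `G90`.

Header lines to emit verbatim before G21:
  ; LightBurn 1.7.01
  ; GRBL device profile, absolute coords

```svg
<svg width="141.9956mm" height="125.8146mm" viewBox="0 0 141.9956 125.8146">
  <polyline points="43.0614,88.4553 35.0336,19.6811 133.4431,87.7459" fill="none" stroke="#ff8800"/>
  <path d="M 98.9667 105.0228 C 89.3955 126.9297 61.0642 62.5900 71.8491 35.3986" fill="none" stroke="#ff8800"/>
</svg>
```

viewBox `0 0 141.9956 125.8146` with mm width/height → 1 unit = 1 mm. Flip: y_m = 125.8146 − y_svg.

**Shape 1** — `<polyline>` open polyline, stroke `#ff8800` → score (S375, F2636). Machine vertices: (43.0614,37.3593) → (35.0336,106.1335) → (133.4431,38.0687). Open path.

**Shape 2** — `<path>` cubic bezier, stroke `#ff8800` → score (S375, F2636). Control points (SVG): P0=(98.9667,105.0228), P1=(89.3955,126.9297), P2=(61.0642,62.5900), P3=(71.8491,35.3986); sampled at t=k/6. Machine vertices: (98.9667,20.7918) → (92.8857,16.4543) → (85.2857,23.0636) → (77.7744,37.1920) → (71.9594,55.4120) → (69.4484,74.2959) → (71.8491,90.4160). Open path.

; LightBurn 1.7.01
; GRBL device profile, absolute coords
G21
G90
G0 X43.0614 Y37.3593
M4 S375
G01 X35.0336 Y106.1335 F2636
G01 X133.4431 Y38.0687 F2636
G0 X98.9667 Y20.7918
M4 S375
G01 X92.8857 Y16.4543 F2636
G01 X85.2857 Y23.0636 F2636
G01 X77.7744 Y37.1920 F2636
G01 X71.9594 Y55.4120 F2636
G01 X69.4484 Y74.2959 F2636
G01 X71.8491 Y90.4160 F2636
M5
G0 X0.0000 Y0.0000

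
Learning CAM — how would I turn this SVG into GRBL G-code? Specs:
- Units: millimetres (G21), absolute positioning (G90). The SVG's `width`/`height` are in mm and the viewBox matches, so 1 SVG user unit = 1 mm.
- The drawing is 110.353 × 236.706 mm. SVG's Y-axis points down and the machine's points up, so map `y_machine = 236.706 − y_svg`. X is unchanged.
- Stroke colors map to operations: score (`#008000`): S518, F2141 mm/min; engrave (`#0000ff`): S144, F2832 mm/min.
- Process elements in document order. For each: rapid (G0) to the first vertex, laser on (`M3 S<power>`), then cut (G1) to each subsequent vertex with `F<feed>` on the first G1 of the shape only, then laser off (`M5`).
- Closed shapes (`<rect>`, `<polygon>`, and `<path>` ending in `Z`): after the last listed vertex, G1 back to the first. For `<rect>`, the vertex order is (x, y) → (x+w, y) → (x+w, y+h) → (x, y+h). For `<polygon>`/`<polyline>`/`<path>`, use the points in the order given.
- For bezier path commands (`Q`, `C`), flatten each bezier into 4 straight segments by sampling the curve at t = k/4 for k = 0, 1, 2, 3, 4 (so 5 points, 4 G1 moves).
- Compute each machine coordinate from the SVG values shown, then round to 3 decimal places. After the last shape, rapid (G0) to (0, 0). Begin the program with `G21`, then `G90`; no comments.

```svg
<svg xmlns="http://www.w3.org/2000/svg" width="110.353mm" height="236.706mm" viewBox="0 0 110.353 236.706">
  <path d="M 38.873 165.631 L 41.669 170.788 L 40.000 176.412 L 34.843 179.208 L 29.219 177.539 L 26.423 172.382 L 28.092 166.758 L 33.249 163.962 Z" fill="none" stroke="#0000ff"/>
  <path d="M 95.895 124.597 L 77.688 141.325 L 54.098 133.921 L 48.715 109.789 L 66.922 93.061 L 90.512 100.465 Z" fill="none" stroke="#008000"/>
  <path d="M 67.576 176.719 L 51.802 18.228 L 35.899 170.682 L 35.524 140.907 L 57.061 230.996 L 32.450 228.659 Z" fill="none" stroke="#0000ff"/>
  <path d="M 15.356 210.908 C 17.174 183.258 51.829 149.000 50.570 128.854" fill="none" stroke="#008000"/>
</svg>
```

1 u = 1 mm; y_m = 236.706 − y.

[1] `<path>` regular polygon, #0000ff→engrave S144 F2832: (38.873,71.075) → (41.669,65.918) → (40.000,60.294) → (34.843,57.498) → (29.219,59.167) → (26.423,64.324) → (28.092,69.948) → (33.249,72.744) → (38.873,71.075) (closed)

[2] `<path>` regular polygon, #008000→score S518 F2141: (95.895,112.109) → (77.688,95.381) → (54.098,102.785) → (48.715,126.917) → (66.922,143.645) → (90.512,136.241) → (95.895,112.109) (closed)

[3] `<path>` closed polygon, #0000ff→engrave S144 F2832: (67.576,59.987) → (51.802,218.478) → (35.899,66.024) → (35.524,95.799) → (57.061,5.710) → (32.450,8.047) → (67.576,59.987) (closed)

[4] `<path>` cubic bezier, #008000→score S518 F2141: (15.356,25.798) → (21.802,47.451) → (34.117,69.639) → (45.855,90.420) → (50.570,107.852)

G21
G90
G0 X38.873 Y71.075
M3 S144
G1 X41.669 Y65.918 F2832
G1 X40.000 Y60.294
G1 X34.843 Y57.498
G1 X29.219 Y59.167
G1 X26.423 Y64.324
G1 X28.092 Y69.948
G1 X33.249 Y72.744
G1 X38.873 Y71.075
M5
G0 X95.895 Y112.109
M3 S518
G1 X77.688 Y95.381 F2141
G1 X54.098 Y102.785
G1 X48.715 Y126.917
G1 X66.922 Y143.645
G1 X90.512 Y136.241
G1 X95.895 Y112.109
M5
G0 X67.576 Y59.987
M3 S144
G1 X51.802 Y218.478 F2832
G1 X35.899 Y66.024
G1 X35.524 Y95.799
G1 X57.061 Y5.710
G1 X32.450 Y8.047
G1 X67.576 Y59.987
M5
G0 X15.356 Y25.798
M3 S518
G1 X21.802 Y47.451 F2141
G1 X34.117 Y69.639
G1 X45.855 Y90.420
G1 X50.570 Y107.852
M5
G0 X0.000 Y0.000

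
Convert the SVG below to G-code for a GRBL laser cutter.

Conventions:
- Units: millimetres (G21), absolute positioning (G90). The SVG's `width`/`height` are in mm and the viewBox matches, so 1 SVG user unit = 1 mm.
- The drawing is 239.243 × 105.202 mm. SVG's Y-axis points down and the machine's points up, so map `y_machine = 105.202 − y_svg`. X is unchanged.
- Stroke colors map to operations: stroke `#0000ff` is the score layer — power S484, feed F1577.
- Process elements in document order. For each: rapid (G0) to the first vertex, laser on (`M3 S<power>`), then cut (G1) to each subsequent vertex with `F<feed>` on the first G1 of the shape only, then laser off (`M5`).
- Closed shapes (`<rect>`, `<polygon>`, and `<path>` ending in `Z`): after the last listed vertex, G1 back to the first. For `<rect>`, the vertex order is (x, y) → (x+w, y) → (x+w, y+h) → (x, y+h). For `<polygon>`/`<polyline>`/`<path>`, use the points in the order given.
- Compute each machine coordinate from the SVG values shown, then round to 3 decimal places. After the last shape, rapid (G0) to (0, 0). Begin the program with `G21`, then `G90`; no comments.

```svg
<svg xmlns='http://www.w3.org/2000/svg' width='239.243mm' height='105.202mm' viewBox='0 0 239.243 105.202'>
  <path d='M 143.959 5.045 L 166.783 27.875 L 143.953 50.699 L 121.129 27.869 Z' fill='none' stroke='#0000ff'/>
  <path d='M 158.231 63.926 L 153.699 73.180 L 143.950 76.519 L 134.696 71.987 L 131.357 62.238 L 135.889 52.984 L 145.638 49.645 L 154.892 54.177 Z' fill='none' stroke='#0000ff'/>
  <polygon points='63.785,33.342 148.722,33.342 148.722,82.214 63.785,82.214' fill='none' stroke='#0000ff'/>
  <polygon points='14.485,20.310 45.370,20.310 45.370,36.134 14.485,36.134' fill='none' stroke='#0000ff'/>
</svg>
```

G21
G90
G0 X143.959 Y100.157
M3 S484
G1 X166.783 Y77.327 F1577
G1 X143.953 Y54.503
G1 X121.129 Y77.333
G1 X143.959 Y100.157
M5
G0 X158.231 Y41.276
M3 S484
G1 X153.699 Y32.022 F1577
G1 X143.950 Y28.683
G1 X134.696 Y33.215
G1 X131.357 Y42.964
G1 X135.889 Y52.218
G1 X145.638 Y55.557
G1 X154.892 Y51.025
G1 X158.231 Y41.276
M5
G0 X63.785 Y71.860
M3 S484
G1 X148.722 Y71.860 F1577
G1 X148.722 Y22.988
G1 X63.785 Y22.988
G1 X63.785 Y71.860
M5
G0 X14.485 Y84.892
M3 S484
G1 X45.370 Y84.892 F1577
G1 X45.370 Y69.068
G1 X14.485 Y69.068
G1 X14.485 Y84.892
M5
G0 X0.000 Y0.000

Since the viewBox matches the mm dimensions, user units are millimetres directly. The only transform is the Y-flip y_m = 105.202 − y_svg.

Shape 1 is a regular polygon drawn with `<path>`. Its stroke #0000ff means score at S484, F1577. After flipping Y the toolpath is (143.959,100.157) → (166.783,77.327) → (143.953,54.503) → (121.129,77.333) → (143.959,100.157), returning to the start.

Shape 2 is a regular polygon drawn with `<path>`. Its stroke #0000ff means score at S484, F1577. After flipping Y the toolpath is (158.231,41.276) → (153.699,32.022) → (143.950,28.683) → (134.696,33.215) → (131.357,42.964) → (135.889,52.218) → (145.638,55.557) → (154.892,51.025) → (158.231,41.276), returning to the start.

Shape 3 is a rectangle drawn with `<polygon>`. Its stroke #0000ff means score at S484, F1577. After flipping Y the toolpath is (63.785,71.860) → (148.722,71.860) → (148.722,22.988) → (63.785,22.988) → (63.785,71.860), returning to the start.

Shape 4 is a rectangle drawn with `<polygon>`. Its stroke #0000ff means score at S484, F1577. After flipping Y the toolpath is (14.485,84.892) → (45.370,84.892) → (45.370,69.068) → (14.485,69.068) → (14.485,84.892), returning to the start.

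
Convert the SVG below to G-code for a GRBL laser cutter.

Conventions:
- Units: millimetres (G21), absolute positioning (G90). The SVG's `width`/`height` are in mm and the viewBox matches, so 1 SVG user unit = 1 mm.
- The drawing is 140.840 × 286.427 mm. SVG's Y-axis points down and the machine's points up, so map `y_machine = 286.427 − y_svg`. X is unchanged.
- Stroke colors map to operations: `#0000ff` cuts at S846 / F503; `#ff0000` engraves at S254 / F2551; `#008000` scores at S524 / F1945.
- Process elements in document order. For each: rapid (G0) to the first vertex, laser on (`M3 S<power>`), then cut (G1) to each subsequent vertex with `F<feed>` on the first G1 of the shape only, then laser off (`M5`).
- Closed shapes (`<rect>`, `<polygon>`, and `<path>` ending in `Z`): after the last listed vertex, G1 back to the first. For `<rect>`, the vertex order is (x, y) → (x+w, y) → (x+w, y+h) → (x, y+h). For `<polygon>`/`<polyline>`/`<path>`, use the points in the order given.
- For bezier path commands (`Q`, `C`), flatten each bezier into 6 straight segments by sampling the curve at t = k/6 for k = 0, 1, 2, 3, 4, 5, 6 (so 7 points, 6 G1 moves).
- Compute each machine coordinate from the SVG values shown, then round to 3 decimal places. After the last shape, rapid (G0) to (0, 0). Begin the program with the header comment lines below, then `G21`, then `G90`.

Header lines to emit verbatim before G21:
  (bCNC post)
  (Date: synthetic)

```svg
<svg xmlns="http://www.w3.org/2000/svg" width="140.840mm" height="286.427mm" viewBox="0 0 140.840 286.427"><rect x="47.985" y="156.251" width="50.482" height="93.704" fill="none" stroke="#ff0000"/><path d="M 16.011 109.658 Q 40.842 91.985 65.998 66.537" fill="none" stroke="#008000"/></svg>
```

(bCNC post)
(Date: synthetic)
G21
G90
G0 X47.985 Y130.176
M3 S254
G1 X98.467 Y130.176 F2551
G1 X98.467 Y36.472
G1 X47.985 Y36.472
G1 X47.985 Y130.176
M5
G0 X16.011 Y176.769
M3 S524
G1 X24.297 Y182.876 F1945
G1 X32.601 Y189.415
G1 X40.923 Y196.386
G1 X49.263 Y203.789
G1 X57.622 Y211.623
G1 X65.998 Y219.890
M5
G0 X0.000 Y0.000

viewBox `0 0 140.840 286.427` with mm width/height → 1 unit = 1 mm. Flip: y_m = 286.427 − y_svg.

**Shape 1** — `<rect>` rectangle, stroke `#ff0000` → engrave (S254, F2551). Machine vertices: (47.985,130.176) → (98.467,130.176) → (98.467,36.472) → (47.985,36.472) → (47.985,130.176). Closed: final G1 returns to the first vertex.

**Shape 2** — `<path>` quadratic bezier, stroke `#008000` → score (S524, F1945). Control points (SVG): P0=(16.011,109.658), P1=(40.842,91.985), P2=(65.998,66.537); sampled at t=k/6. Machine vertices: (16.011,176.769) → (24.297,182.876) → (32.601,189.415) → (40.923,196.386) → (49.263,203.789) → (57.622,211.623) → (65.998,219.890). Open path.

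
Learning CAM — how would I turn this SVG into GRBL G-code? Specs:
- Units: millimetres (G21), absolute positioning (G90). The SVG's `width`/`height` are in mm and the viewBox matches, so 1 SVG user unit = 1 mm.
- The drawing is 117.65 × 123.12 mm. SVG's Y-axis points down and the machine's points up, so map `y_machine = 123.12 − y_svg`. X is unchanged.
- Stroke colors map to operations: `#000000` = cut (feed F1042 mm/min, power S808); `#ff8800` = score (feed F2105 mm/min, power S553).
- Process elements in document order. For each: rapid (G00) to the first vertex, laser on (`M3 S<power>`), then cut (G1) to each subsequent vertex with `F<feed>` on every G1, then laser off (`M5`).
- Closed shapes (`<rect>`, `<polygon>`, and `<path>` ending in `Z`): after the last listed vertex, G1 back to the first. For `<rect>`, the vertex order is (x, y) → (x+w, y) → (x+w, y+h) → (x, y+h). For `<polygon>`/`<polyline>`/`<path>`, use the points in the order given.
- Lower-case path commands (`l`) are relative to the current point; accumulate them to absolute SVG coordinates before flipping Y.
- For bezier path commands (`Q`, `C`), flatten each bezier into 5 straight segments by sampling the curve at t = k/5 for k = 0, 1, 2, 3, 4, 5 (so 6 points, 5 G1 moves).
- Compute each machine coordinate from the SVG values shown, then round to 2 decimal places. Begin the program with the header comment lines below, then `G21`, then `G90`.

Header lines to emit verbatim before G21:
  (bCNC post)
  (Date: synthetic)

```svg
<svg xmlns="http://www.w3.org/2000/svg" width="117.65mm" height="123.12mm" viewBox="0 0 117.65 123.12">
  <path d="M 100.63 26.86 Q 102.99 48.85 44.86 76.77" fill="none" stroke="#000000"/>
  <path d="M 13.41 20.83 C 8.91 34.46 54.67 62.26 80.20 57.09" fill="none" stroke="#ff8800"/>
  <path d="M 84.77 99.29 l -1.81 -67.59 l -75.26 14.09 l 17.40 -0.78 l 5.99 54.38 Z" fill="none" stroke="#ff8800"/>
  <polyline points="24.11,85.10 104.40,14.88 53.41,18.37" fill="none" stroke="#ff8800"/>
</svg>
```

viewBox `0 0 117.65 123.12` with mm width/height → 1 unit = 1 mm. Flip: y_m = 123.12 − y_svg.

**Shape 1** — `<path>` quadratic bezier, stroke `#000000` → cut (S808, F1042). Control points (SVG): P0=(100.63,26.86), P1=(102.99,48.85), P2=(44.86,76.77); sampled at t=k/5. Machine vertices: (100.63,96.26) → (99.15,87.23) → (92.84,77.72) → (81.69,67.74) → (65.69,57.28) → (44.86,46.35). Open path.

**Shape 2** — `<path>` cubic bezier, stroke `#ff8800` → score (S553, F2105). Control points (SVG): P0=(13.41,20.83), P1=(8.91,34.46), P2=(54.67,62.26), P3=(80.20,57.09); sampled at t=k/5. Machine vertices: (13.41,102.29) → (16.18,92.79) → (27.62,82.15) → (44.36,72.63) → (63.02,66.51) → (80.20,66.03). Open path.

**Shape 3** — `<path>` closed polygon, stroke `#ff8800` → score (S553, F2105). Machine vertices: (84.77,23.83) → (82.96,91.42) → (7.70,77.33) → (25.10,78.11) → (31.09,23.73) → (84.77,23.83). Closed: final G1 returns to the first vertex.

**Shape 4** — `<polyline>` open polyline, stroke `#ff8800` → score (S553, F2105). Machine vertices: (24.11,38.02) → (104.40,108.24) → (53.41,104.75). Open path.

(bCNC post)
(Date: synthetic)
G21
G90
G00 X100.63 Y96.26
M3 S808
G1 X99.15 Y87.23 F1042
G1 X92.84 Y77.72 F1042
G1 X81.69 Y67.74 F1042
G1 X65.69 Y57.28 F1042
G1 X44.86 Y46.35 F1042
M5
G00 X13.41 Y102.29
M3 S553
G1 X16.18 Y92.79 F2105
G1 X27.62 Y82.15 F2105
G1 X44.36 Y72.63 F2105
G1 X63.02 Y66.51 F2105
G1 X80.20 Y66.03 F2105
M5
G00 X84.77 Y23.83
M3 S553
G1 X82.96 Y91.42 F2105
G1 X7.70 Y77.33 F2105
G1 X25.10 Y78.11 F2105
G1 X31.09 Y23.73 F2105
G1 X84.77 Y23.83 F2105
M5
G00 X24.11 Y38.02
M3 S553
G1 X104.40 Y108.24 F2105
G1 X53.41 Y104.75 F2105
M5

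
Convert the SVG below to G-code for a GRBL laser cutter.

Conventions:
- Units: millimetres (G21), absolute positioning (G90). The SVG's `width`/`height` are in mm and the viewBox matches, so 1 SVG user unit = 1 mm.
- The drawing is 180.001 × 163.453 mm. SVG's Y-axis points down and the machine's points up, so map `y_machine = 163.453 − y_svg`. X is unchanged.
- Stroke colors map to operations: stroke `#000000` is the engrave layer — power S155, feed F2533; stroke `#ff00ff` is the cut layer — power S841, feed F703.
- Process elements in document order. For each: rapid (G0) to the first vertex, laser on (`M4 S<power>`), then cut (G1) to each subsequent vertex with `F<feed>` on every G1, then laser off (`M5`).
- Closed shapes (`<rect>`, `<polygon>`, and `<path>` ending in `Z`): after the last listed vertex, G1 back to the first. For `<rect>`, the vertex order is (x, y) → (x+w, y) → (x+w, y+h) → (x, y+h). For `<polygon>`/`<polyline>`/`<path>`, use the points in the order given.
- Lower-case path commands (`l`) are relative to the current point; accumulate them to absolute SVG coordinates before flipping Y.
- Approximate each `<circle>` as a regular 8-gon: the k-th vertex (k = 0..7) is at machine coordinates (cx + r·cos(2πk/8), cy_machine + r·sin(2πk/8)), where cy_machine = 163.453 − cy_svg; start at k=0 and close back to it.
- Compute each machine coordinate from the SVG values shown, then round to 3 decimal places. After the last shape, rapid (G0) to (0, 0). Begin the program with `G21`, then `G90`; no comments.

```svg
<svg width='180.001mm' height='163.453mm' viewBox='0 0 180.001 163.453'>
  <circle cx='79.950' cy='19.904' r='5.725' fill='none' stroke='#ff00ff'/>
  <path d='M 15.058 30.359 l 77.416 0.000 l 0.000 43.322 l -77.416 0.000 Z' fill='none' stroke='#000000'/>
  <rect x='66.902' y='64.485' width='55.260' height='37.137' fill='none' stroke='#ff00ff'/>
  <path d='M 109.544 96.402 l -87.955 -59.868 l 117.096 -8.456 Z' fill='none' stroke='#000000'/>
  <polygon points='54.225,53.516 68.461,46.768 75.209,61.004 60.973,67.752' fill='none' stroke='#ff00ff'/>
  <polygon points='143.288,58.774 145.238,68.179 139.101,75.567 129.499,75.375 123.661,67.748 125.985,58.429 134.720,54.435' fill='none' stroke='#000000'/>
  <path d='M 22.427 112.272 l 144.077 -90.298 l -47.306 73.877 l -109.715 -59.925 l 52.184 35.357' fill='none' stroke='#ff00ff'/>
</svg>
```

viewBox `0 0 180.001 163.453` with mm width/height → 1 unit = 1 mm. Flip: y_m = 163.453 − y_svg.

**Shape 1** — `<circle>` circle, stroke `#ff00ff` → cut (S841, F703). Machine vertices: (85.675,143.549) → (83.998,147.597) → (79.950,149.274) → (75.902,147.597) → (74.225,143.549) → (75.902,139.501) → (79.950,137.824) → (83.998,139.501) → (85.675,143.549). Closed: final G1 returns to the first vertex.

**Shape 2** — `<path>` rectangle, stroke `#000000` → engrave (S155, F2533). Machine vertices: (15.058,133.094) → (92.474,133.094) → (92.474,89.772) → (15.058,89.772) → (15.058,133.094). Closed: final G1 returns to the first vertex.

**Shape 3** — `<rect>` rectangle, stroke `#ff00ff` → cut (S841, F703). Machine vertices: (66.902,98.968) → (122.162,98.968) → (122.162,61.831) → (66.902,61.831) → (66.902,98.968). Closed: final G1 returns to the first vertex.

**Shape 4** — `<path>` closed polygon, stroke `#000000` → engrave (S155, F2533). Machine vertices: (109.544,67.051) → (21.589,126.919) → (138.685,135.375) → (109.544,67.051). Closed: final G1 returns to the first vertex.

**Shape 5** — `<polygon>` regular polygon, stroke `#ff00ff` → cut (S841, F703). Machine vertices: (54.225,109.937) → (68.461,116.685) → (75.209,102.449) → (60.973,95.701) → (54.225,109.937). Closed: final G1 returns to the first vertex.

**Shape 6** — `<polygon>` regular polygon, stroke `#000000` → engrave (S155, F2533). Machine vertices: (143.288,104.679) → (145.238,95.274) → (139.101,87.886) → (129.499,88.078) → (123.661,95.705) → (125.985,105.024) → (134.720,109.018) → (143.288,104.679). Closed: final G1 returns to the first vertex.

**Shape 7** — `<path>` open polyline, stroke `#ff00ff` → cut (S841, F703). Machine vertices: (22.427,51.181) → (166.504,141.479) → (119.198,67.602) → (9.483,127.527) → (61.667,92.170). Open path.

G21
G90
G0 X85.675 Y143.549
M4 S841
G1 X83.998 Y147.597 F703
G1 X79.950 Y149.274 F703
G1 X75.902 Y147.597 F703
G1 X74.225 Y143.549 F703
G1 X75.902 Y139.501 F703
G1 X79.950 Y137.824 F703
G1 X83.998 Y139.501 F703
G1 X85.675 Y143.549 F703
M5
G0 X15.058 Y133.094
M4 S155
G1 X92.474 Y133.094 F2533
G1 X92.474 Y89.772 F2533
G1 X15.058 Y89.772 F2533
G1 X15.058 Y133.094 F2533
M5
G0 X66.902 Y98.968
M4 S841
G1 X122.162 Y98.968 F703
G1 X122.162 Y61.831 F703
G1 X66.902 Y61.831 F703
G1 X66.902 Y98.968 F703
M5
G0 X109.544 Y67.051
M4 S155
G1 X21.589 Y126.919 F2533
G1 X138.685 Y135.375 F2533
G1 X109.544 Y67.051 F2533
M5
G0 X54.225 Y109.937
M4 S841
G1 X68.461 Y116.685 F703
G1 X75.209 Y102.449 F703
G1 X60.973 Y95.701 F703
G1 X54.225 Y109.937 F703
M5
G0 X143.288 Y104.679
M4 S155
G1 X145.238 Y95.274 F2533
G1 X139.101 Y87.886 F2533
G1 X129.499 Y88.078 F2533
G1 X123.661 Y95.705 F2533
G1 X125.985 Y105.024 F2533
G1 X134.720 Y109.018 F2533
G1 X143.288 Y104.679 F2533
M5
G0 X22.427 Y51.181
M4 S841
G1 X166.504 Y141.479 F703
G1 X119.198 Y67.602 F703
G1 X9.483 Y127.527 F703
G1 X61.667 Y92.170 F703
M5
G0 X0.000 Y0.000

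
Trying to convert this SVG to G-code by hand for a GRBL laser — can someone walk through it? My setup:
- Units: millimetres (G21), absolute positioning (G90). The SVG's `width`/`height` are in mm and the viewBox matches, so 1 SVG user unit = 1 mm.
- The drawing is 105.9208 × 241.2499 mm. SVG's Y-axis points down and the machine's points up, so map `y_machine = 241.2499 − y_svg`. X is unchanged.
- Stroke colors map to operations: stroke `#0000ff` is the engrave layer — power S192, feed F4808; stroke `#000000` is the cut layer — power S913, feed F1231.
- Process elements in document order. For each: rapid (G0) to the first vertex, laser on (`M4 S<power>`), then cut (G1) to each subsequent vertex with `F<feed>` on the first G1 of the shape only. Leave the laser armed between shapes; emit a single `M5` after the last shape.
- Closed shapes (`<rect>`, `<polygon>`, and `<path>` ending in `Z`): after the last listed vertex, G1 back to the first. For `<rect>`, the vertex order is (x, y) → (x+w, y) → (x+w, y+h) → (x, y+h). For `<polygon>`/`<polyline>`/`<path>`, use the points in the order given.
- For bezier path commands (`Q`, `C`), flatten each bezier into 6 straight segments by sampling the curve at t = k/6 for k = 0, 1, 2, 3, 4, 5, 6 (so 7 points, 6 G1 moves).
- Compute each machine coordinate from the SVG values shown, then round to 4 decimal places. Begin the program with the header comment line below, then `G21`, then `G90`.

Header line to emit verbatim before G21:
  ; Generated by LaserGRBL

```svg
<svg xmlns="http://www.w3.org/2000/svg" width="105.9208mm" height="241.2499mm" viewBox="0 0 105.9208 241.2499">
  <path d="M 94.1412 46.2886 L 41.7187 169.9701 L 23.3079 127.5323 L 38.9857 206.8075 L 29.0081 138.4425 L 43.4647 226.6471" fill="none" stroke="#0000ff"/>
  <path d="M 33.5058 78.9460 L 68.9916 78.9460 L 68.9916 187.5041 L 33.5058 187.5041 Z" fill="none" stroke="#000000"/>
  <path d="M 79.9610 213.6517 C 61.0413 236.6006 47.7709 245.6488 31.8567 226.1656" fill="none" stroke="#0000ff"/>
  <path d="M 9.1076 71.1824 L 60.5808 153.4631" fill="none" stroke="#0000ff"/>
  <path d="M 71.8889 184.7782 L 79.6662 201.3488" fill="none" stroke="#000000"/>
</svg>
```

; Generated by LaserGRBL
G21
G90
G0 X94.1412 Y194.9613
M4 S192
G1 X41.7187 Y71.2798 F4808
G1 X23.3079 Y113.7176
G1 X38.9857 Y34.4424
G1 X29.0081 Y102.8074
G1 X43.4647 Y14.6028
G0 X33.5058 Y162.3039
M4 S913
G1 X68.9916 Y162.3039 F1231
G1 X68.9916 Y53.7458
G1 X33.5058 Y53.7458
G1 X33.5058 Y162.3039
G0 X79.9610 Y27.5982
M4 S192
G1 X70.9335 Y17.3499 F4808
G1 X62.6172 Y9.8247
G1 X54.7818 Y5.4292
G1 X47.1968 Y4.5697
G1 X39.6319 Y7.6526
G1 X31.8567 Y15.0843
G0 X9.1076 Y170.0675
M4 S192
G1 X60.5808 Y87.7868 F4808
G0 X71.8889 Y56.4717
M4 S913
G1 X79.6662 Y39.9011 F1231
M5

Since the viewBox matches the mm dimensions, user units are millimetres directly. The only transform is the Y-flip y_m = 241.2499 − y_svg.

Shape 1 is a open polyline drawn with `<path>`. Its stroke #0000ff means engrave at S192, F4808. After flipping Y the toolpath is (94.1412,194.9613) → (41.7187,71.2798) → (23.3079,113.7176) → (38.9857,34.4424) → (29.0081,102.8074) → (43.4647,14.6028).

Shape 2 is a rectangle drawn with `<path>`. Its stroke #000000 means cut at S913, F1231. After flipping Y the toolpath is (33.5058,162.3039) → (68.9916,162.3039) → (68.9916,53.7458) → (33.5058,53.7458) → (33.5058,162.3039), returning to the start.

Shape 3 is a cubic bezier drawn with `<path>`. Its stroke #0000ff means engrave at S192, F4808. After flipping Y the toolpath is (79.9610,27.5982) → (70.9335,17.3499) → (62.6172,9.8247) → (54.7818,5.4292) → (47.1968,4.5697) → (39.6319,7.6526) → (31.8567,15.0843).

Shape 4 is a line segment drawn with `<path>`. Its stroke #0000ff means engrave at S192, F4808. After flipping Y the toolpath is (9.1076,170.0675) → (60.5808,87.7868).

Shape 5 is a line segment drawn with `<path>`. Its stroke #000000 means cut at S913, F1231. After flipping Y the toolpath is (71.8889,56.4717) → (79.6662,39.9011).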